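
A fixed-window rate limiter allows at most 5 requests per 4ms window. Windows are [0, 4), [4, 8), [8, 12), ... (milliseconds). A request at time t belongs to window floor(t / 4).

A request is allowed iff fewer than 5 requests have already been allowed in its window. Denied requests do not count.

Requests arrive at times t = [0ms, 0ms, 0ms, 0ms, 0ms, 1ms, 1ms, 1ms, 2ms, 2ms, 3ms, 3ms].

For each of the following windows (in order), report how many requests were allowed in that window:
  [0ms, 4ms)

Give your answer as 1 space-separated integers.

Answer: 5

Derivation:
Processing requests:
  req#1 t=0ms (window 0): ALLOW
  req#2 t=0ms (window 0): ALLOW
  req#3 t=0ms (window 0): ALLOW
  req#4 t=0ms (window 0): ALLOW
  req#5 t=0ms (window 0): ALLOW
  req#6 t=1ms (window 0): DENY
  req#7 t=1ms (window 0): DENY
  req#8 t=1ms (window 0): DENY
  req#9 t=2ms (window 0): DENY
  req#10 t=2ms (window 0): DENY
  req#11 t=3ms (window 0): DENY
  req#12 t=3ms (window 0): DENY

Allowed counts by window: 5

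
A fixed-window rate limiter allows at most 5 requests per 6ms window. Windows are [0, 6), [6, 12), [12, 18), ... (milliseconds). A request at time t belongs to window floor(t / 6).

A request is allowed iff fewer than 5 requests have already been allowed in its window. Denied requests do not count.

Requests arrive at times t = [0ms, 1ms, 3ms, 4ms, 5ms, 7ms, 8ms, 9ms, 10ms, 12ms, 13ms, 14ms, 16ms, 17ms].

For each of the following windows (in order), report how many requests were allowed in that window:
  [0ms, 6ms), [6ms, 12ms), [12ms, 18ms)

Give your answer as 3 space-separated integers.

Answer: 5 4 5

Derivation:
Processing requests:
  req#1 t=0ms (window 0): ALLOW
  req#2 t=1ms (window 0): ALLOW
  req#3 t=3ms (window 0): ALLOW
  req#4 t=4ms (window 0): ALLOW
  req#5 t=5ms (window 0): ALLOW
  req#6 t=7ms (window 1): ALLOW
  req#7 t=8ms (window 1): ALLOW
  req#8 t=9ms (window 1): ALLOW
  req#9 t=10ms (window 1): ALLOW
  req#10 t=12ms (window 2): ALLOW
  req#11 t=13ms (window 2): ALLOW
  req#12 t=14ms (window 2): ALLOW
  req#13 t=16ms (window 2): ALLOW
  req#14 t=17ms (window 2): ALLOW

Allowed counts by window: 5 4 5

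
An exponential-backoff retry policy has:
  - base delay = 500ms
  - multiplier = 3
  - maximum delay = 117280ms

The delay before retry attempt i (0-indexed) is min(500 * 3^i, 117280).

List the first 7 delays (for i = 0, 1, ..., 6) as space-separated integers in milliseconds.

Answer: 500 1500 4500 13500 40500 117280 117280

Derivation:
Computing each delay:
  i=0: min(500*3^0, 117280) = 500
  i=1: min(500*3^1, 117280) = 1500
  i=2: min(500*3^2, 117280) = 4500
  i=3: min(500*3^3, 117280) = 13500
  i=4: min(500*3^4, 117280) = 40500
  i=5: min(500*3^5, 117280) = 117280
  i=6: min(500*3^6, 117280) = 117280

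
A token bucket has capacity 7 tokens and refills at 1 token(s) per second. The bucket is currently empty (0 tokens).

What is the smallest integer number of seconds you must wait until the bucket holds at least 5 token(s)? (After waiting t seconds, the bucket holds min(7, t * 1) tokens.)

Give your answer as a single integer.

Answer: 5

Derivation:
Need t * 1 >= 5, so t >= 5/1.
Smallest integer t = ceil(5/1) = 5.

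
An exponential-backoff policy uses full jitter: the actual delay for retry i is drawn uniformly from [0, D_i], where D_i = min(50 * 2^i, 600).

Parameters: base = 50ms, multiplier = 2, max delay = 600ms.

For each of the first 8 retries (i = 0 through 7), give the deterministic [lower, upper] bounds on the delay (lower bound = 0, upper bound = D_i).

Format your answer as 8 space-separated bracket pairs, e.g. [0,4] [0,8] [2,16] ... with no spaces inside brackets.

Answer: [0,50] [0,100] [0,200] [0,400] [0,600] [0,600] [0,600] [0,600]

Derivation:
Computing bounds per retry:
  i=0: D_i=min(50*2^0,600)=50, bounds=[0,50]
  i=1: D_i=min(50*2^1,600)=100, bounds=[0,100]
  i=2: D_i=min(50*2^2,600)=200, bounds=[0,200]
  i=3: D_i=min(50*2^3,600)=400, bounds=[0,400]
  i=4: D_i=min(50*2^4,600)=600, bounds=[0,600]
  i=5: D_i=min(50*2^5,600)=600, bounds=[0,600]
  i=6: D_i=min(50*2^6,600)=600, bounds=[0,600]
  i=7: D_i=min(50*2^7,600)=600, bounds=[0,600]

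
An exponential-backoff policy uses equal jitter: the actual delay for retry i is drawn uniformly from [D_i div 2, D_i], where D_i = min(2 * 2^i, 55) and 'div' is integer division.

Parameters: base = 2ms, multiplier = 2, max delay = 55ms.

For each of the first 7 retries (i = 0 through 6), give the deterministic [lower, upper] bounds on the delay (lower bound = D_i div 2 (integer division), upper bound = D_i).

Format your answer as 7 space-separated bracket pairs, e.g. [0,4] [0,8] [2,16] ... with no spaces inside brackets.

Answer: [1,2] [2,4] [4,8] [8,16] [16,32] [27,55] [27,55]

Derivation:
Computing bounds per retry:
  i=0: D_i=min(2*2^0,55)=2, bounds=[1,2]
  i=1: D_i=min(2*2^1,55)=4, bounds=[2,4]
  i=2: D_i=min(2*2^2,55)=8, bounds=[4,8]
  i=3: D_i=min(2*2^3,55)=16, bounds=[8,16]
  i=4: D_i=min(2*2^4,55)=32, bounds=[16,32]
  i=5: D_i=min(2*2^5,55)=55, bounds=[27,55]
  i=6: D_i=min(2*2^6,55)=55, bounds=[27,55]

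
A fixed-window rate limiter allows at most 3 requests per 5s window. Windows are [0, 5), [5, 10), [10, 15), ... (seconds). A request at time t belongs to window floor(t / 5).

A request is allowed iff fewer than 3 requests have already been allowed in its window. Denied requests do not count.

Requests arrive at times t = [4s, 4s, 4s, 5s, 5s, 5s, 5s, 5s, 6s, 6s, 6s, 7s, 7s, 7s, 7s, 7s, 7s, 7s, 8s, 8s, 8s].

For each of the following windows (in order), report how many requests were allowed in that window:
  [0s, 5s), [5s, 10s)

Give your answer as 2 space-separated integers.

Processing requests:
  req#1 t=4s (window 0): ALLOW
  req#2 t=4s (window 0): ALLOW
  req#3 t=4s (window 0): ALLOW
  req#4 t=5s (window 1): ALLOW
  req#5 t=5s (window 1): ALLOW
  req#6 t=5s (window 1): ALLOW
  req#7 t=5s (window 1): DENY
  req#8 t=5s (window 1): DENY
  req#9 t=6s (window 1): DENY
  req#10 t=6s (window 1): DENY
  req#11 t=6s (window 1): DENY
  req#12 t=7s (window 1): DENY
  req#13 t=7s (window 1): DENY
  req#14 t=7s (window 1): DENY
  req#15 t=7s (window 1): DENY
  req#16 t=7s (window 1): DENY
  req#17 t=7s (window 1): DENY
  req#18 t=7s (window 1): DENY
  req#19 t=8s (window 1): DENY
  req#20 t=8s (window 1): DENY
  req#21 t=8s (window 1): DENY

Allowed counts by window: 3 3

Answer: 3 3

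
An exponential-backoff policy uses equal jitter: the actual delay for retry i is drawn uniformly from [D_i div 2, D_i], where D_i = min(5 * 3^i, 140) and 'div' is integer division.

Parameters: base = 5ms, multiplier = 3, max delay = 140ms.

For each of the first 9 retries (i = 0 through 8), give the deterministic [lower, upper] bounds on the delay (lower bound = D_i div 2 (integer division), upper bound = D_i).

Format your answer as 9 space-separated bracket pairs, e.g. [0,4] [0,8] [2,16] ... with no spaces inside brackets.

Computing bounds per retry:
  i=0: D_i=min(5*3^0,140)=5, bounds=[2,5]
  i=1: D_i=min(5*3^1,140)=15, bounds=[7,15]
  i=2: D_i=min(5*3^2,140)=45, bounds=[22,45]
  i=3: D_i=min(5*3^3,140)=135, bounds=[67,135]
  i=4: D_i=min(5*3^4,140)=140, bounds=[70,140]
  i=5: D_i=min(5*3^5,140)=140, bounds=[70,140]
  i=6: D_i=min(5*3^6,140)=140, bounds=[70,140]
  i=7: D_i=min(5*3^7,140)=140, bounds=[70,140]
  i=8: D_i=min(5*3^8,140)=140, bounds=[70,140]

Answer: [2,5] [7,15] [22,45] [67,135] [70,140] [70,140] [70,140] [70,140] [70,140]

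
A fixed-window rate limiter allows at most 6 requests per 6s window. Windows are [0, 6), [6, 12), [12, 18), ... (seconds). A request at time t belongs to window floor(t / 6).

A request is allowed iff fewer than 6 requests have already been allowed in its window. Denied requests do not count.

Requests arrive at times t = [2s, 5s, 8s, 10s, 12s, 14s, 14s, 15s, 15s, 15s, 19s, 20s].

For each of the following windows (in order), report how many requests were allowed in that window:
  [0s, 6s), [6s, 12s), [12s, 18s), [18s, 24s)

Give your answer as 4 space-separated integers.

Processing requests:
  req#1 t=2s (window 0): ALLOW
  req#2 t=5s (window 0): ALLOW
  req#3 t=8s (window 1): ALLOW
  req#4 t=10s (window 1): ALLOW
  req#5 t=12s (window 2): ALLOW
  req#6 t=14s (window 2): ALLOW
  req#7 t=14s (window 2): ALLOW
  req#8 t=15s (window 2): ALLOW
  req#9 t=15s (window 2): ALLOW
  req#10 t=15s (window 2): ALLOW
  req#11 t=19s (window 3): ALLOW
  req#12 t=20s (window 3): ALLOW

Allowed counts by window: 2 2 6 2

Answer: 2 2 6 2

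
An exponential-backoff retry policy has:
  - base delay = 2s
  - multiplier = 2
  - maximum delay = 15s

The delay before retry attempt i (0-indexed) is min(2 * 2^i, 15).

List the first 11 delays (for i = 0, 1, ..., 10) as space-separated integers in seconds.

Answer: 2 4 8 15 15 15 15 15 15 15 15

Derivation:
Computing each delay:
  i=0: min(2*2^0, 15) = 2
  i=1: min(2*2^1, 15) = 4
  i=2: min(2*2^2, 15) = 8
  i=3: min(2*2^3, 15) = 15
  i=4: min(2*2^4, 15) = 15
  i=5: min(2*2^5, 15) = 15
  i=6: min(2*2^6, 15) = 15
  i=7: min(2*2^7, 15) = 15
  i=8: min(2*2^8, 15) = 15
  i=9: min(2*2^9, 15) = 15
  i=10: min(2*2^10, 15) = 15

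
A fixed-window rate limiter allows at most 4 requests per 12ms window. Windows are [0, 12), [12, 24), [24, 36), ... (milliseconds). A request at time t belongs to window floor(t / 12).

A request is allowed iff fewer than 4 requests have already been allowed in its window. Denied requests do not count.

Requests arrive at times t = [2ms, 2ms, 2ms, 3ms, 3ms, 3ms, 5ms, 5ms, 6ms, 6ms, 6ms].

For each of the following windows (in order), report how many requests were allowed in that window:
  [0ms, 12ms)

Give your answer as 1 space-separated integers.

Processing requests:
  req#1 t=2ms (window 0): ALLOW
  req#2 t=2ms (window 0): ALLOW
  req#3 t=2ms (window 0): ALLOW
  req#4 t=3ms (window 0): ALLOW
  req#5 t=3ms (window 0): DENY
  req#6 t=3ms (window 0): DENY
  req#7 t=5ms (window 0): DENY
  req#8 t=5ms (window 0): DENY
  req#9 t=6ms (window 0): DENY
  req#10 t=6ms (window 0): DENY
  req#11 t=6ms (window 0): DENY

Allowed counts by window: 4

Answer: 4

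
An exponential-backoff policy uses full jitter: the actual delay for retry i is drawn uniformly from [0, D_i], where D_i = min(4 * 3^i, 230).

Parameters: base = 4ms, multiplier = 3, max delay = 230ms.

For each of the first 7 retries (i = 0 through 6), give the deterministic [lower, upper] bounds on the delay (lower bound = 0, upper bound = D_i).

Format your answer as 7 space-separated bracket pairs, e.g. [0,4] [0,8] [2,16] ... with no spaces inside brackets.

Computing bounds per retry:
  i=0: D_i=min(4*3^0,230)=4, bounds=[0,4]
  i=1: D_i=min(4*3^1,230)=12, bounds=[0,12]
  i=2: D_i=min(4*3^2,230)=36, bounds=[0,36]
  i=3: D_i=min(4*3^3,230)=108, bounds=[0,108]
  i=4: D_i=min(4*3^4,230)=230, bounds=[0,230]
  i=5: D_i=min(4*3^5,230)=230, bounds=[0,230]
  i=6: D_i=min(4*3^6,230)=230, bounds=[0,230]

Answer: [0,4] [0,12] [0,36] [0,108] [0,230] [0,230] [0,230]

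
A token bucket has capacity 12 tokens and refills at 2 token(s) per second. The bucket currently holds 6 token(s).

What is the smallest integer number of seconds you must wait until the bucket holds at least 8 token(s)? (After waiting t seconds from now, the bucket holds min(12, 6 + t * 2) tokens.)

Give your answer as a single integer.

Answer: 1

Derivation:
Need 6 + t * 2 >= 8, so t >= 2/2.
Smallest integer t = ceil(2/2) = 1.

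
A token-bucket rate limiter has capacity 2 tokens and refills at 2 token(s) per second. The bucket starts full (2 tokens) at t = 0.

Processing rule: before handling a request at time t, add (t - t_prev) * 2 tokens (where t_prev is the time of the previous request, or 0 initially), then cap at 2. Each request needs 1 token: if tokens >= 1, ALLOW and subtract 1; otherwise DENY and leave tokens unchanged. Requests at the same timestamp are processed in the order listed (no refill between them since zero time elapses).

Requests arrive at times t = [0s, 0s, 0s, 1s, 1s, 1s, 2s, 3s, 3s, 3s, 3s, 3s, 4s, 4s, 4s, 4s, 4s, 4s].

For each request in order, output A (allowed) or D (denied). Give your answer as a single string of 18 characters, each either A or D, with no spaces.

Simulating step by step:
  req#1 t=0s: ALLOW
  req#2 t=0s: ALLOW
  req#3 t=0s: DENY
  req#4 t=1s: ALLOW
  req#5 t=1s: ALLOW
  req#6 t=1s: DENY
  req#7 t=2s: ALLOW
  req#8 t=3s: ALLOW
  req#9 t=3s: ALLOW
  req#10 t=3s: DENY
  req#11 t=3s: DENY
  req#12 t=3s: DENY
  req#13 t=4s: ALLOW
  req#14 t=4s: ALLOW
  req#15 t=4s: DENY
  req#16 t=4s: DENY
  req#17 t=4s: DENY
  req#18 t=4s: DENY

Answer: AADAADAAADDDAADDDD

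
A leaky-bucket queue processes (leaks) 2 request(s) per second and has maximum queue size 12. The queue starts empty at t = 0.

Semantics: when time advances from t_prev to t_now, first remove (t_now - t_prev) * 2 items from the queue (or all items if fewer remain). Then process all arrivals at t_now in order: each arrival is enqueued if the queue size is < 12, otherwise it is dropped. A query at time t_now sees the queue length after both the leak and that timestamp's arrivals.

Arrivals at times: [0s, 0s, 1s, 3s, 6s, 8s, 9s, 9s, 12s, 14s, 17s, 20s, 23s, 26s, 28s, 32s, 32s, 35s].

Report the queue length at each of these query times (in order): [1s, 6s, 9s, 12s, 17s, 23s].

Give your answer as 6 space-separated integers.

Queue lengths at query times:
  query t=1s: backlog = 1
  query t=6s: backlog = 1
  query t=9s: backlog = 2
  query t=12s: backlog = 1
  query t=17s: backlog = 1
  query t=23s: backlog = 1

Answer: 1 1 2 1 1 1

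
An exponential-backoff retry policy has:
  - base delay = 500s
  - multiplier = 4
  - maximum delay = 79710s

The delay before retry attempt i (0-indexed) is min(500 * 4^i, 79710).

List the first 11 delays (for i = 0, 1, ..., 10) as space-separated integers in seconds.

Answer: 500 2000 8000 32000 79710 79710 79710 79710 79710 79710 79710

Derivation:
Computing each delay:
  i=0: min(500*4^0, 79710) = 500
  i=1: min(500*4^1, 79710) = 2000
  i=2: min(500*4^2, 79710) = 8000
  i=3: min(500*4^3, 79710) = 32000
  i=4: min(500*4^4, 79710) = 79710
  i=5: min(500*4^5, 79710) = 79710
  i=6: min(500*4^6, 79710) = 79710
  i=7: min(500*4^7, 79710) = 79710
  i=8: min(500*4^8, 79710) = 79710
  i=9: min(500*4^9, 79710) = 79710
  i=10: min(500*4^10, 79710) = 79710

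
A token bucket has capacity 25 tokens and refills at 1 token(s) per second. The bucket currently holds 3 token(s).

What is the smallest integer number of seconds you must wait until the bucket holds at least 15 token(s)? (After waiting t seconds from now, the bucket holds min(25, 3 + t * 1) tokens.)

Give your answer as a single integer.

Need 3 + t * 1 >= 15, so t >= 12/1.
Smallest integer t = ceil(12/1) = 12.

Answer: 12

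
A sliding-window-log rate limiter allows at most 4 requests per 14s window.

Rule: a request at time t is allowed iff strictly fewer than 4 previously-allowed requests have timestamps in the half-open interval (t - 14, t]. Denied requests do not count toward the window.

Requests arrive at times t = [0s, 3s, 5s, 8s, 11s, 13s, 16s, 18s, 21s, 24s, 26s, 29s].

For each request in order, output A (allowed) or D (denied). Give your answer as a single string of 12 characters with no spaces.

Answer: AAAADDAAAADD

Derivation:
Tracking allowed requests in the window:
  req#1 t=0s: ALLOW
  req#2 t=3s: ALLOW
  req#3 t=5s: ALLOW
  req#4 t=8s: ALLOW
  req#5 t=11s: DENY
  req#6 t=13s: DENY
  req#7 t=16s: ALLOW
  req#8 t=18s: ALLOW
  req#9 t=21s: ALLOW
  req#10 t=24s: ALLOW
  req#11 t=26s: DENY
  req#12 t=29s: DENY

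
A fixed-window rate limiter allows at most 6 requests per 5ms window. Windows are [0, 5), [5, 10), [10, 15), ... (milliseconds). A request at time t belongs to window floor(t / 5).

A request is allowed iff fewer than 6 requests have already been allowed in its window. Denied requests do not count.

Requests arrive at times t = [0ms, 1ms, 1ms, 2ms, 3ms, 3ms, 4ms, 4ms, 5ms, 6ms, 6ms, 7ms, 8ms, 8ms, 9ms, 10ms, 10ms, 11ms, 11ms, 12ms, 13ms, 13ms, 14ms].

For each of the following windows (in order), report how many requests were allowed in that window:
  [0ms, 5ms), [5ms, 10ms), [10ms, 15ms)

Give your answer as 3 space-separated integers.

Answer: 6 6 6

Derivation:
Processing requests:
  req#1 t=0ms (window 0): ALLOW
  req#2 t=1ms (window 0): ALLOW
  req#3 t=1ms (window 0): ALLOW
  req#4 t=2ms (window 0): ALLOW
  req#5 t=3ms (window 0): ALLOW
  req#6 t=3ms (window 0): ALLOW
  req#7 t=4ms (window 0): DENY
  req#8 t=4ms (window 0): DENY
  req#9 t=5ms (window 1): ALLOW
  req#10 t=6ms (window 1): ALLOW
  req#11 t=6ms (window 1): ALLOW
  req#12 t=7ms (window 1): ALLOW
  req#13 t=8ms (window 1): ALLOW
  req#14 t=8ms (window 1): ALLOW
  req#15 t=9ms (window 1): DENY
  req#16 t=10ms (window 2): ALLOW
  req#17 t=10ms (window 2): ALLOW
  req#18 t=11ms (window 2): ALLOW
  req#19 t=11ms (window 2): ALLOW
  req#20 t=12ms (window 2): ALLOW
  req#21 t=13ms (window 2): ALLOW
  req#22 t=13ms (window 2): DENY
  req#23 t=14ms (window 2): DENY

Allowed counts by window: 6 6 6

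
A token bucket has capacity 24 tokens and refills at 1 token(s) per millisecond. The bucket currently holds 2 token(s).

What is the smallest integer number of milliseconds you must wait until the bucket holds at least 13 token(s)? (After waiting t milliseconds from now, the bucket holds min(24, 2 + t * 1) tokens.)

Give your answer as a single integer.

Need 2 + t * 1 >= 13, so t >= 11/1.
Smallest integer t = ceil(11/1) = 11.

Answer: 11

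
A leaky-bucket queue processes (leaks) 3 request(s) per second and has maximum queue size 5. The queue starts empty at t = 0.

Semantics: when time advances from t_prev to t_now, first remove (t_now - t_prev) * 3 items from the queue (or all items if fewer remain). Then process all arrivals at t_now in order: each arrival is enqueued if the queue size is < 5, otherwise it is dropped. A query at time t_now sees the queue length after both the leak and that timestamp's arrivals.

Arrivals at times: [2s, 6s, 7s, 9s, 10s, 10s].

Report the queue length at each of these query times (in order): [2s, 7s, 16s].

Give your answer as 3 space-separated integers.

Answer: 1 1 0

Derivation:
Queue lengths at query times:
  query t=2s: backlog = 1
  query t=7s: backlog = 1
  query t=16s: backlog = 0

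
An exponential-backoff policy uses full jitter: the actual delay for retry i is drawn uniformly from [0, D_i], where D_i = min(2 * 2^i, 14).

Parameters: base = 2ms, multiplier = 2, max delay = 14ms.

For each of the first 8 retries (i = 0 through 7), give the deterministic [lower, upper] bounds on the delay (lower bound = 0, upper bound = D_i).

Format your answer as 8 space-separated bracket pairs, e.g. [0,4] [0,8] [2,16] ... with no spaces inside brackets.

Answer: [0,2] [0,4] [0,8] [0,14] [0,14] [0,14] [0,14] [0,14]

Derivation:
Computing bounds per retry:
  i=0: D_i=min(2*2^0,14)=2, bounds=[0,2]
  i=1: D_i=min(2*2^1,14)=4, bounds=[0,4]
  i=2: D_i=min(2*2^2,14)=8, bounds=[0,8]
  i=3: D_i=min(2*2^3,14)=14, bounds=[0,14]
  i=4: D_i=min(2*2^4,14)=14, bounds=[0,14]
  i=5: D_i=min(2*2^5,14)=14, bounds=[0,14]
  i=6: D_i=min(2*2^6,14)=14, bounds=[0,14]
  i=7: D_i=min(2*2^7,14)=14, bounds=[0,14]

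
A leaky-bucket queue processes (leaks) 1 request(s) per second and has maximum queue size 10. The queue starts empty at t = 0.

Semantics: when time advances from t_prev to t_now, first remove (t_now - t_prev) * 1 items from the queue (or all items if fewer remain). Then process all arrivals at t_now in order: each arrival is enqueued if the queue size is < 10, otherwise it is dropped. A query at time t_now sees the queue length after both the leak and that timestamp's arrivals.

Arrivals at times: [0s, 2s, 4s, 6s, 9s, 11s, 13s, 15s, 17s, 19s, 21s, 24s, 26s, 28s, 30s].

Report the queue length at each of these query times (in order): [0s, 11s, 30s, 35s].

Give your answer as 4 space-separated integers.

Answer: 1 1 1 0

Derivation:
Queue lengths at query times:
  query t=0s: backlog = 1
  query t=11s: backlog = 1
  query t=30s: backlog = 1
  query t=35s: backlog = 0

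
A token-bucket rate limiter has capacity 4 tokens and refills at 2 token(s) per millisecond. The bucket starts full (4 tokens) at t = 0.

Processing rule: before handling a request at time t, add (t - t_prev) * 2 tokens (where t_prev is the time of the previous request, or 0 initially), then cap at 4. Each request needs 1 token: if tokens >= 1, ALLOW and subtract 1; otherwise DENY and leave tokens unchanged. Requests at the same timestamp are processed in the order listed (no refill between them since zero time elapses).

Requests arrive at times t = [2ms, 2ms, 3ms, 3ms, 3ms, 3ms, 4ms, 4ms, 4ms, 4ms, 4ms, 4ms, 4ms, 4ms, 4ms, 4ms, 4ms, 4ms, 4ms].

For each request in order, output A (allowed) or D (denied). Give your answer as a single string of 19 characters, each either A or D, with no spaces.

Simulating step by step:
  req#1 t=2ms: ALLOW
  req#2 t=2ms: ALLOW
  req#3 t=3ms: ALLOW
  req#4 t=3ms: ALLOW
  req#5 t=3ms: ALLOW
  req#6 t=3ms: ALLOW
  req#7 t=4ms: ALLOW
  req#8 t=4ms: ALLOW
  req#9 t=4ms: DENY
  req#10 t=4ms: DENY
  req#11 t=4ms: DENY
  req#12 t=4ms: DENY
  req#13 t=4ms: DENY
  req#14 t=4ms: DENY
  req#15 t=4ms: DENY
  req#16 t=4ms: DENY
  req#17 t=4ms: DENY
  req#18 t=4ms: DENY
  req#19 t=4ms: DENY

Answer: AAAAAAAADDDDDDDDDDD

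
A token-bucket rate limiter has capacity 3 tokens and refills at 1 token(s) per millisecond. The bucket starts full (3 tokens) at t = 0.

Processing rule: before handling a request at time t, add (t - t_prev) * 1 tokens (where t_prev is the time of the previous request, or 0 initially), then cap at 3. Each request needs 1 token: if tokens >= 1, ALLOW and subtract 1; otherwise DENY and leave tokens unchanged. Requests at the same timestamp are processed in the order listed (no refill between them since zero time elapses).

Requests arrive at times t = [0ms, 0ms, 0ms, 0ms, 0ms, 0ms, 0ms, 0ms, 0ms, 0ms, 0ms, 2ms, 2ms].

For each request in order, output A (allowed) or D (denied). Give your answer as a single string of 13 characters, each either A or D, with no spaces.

Answer: AAADDDDDDDDAA

Derivation:
Simulating step by step:
  req#1 t=0ms: ALLOW
  req#2 t=0ms: ALLOW
  req#3 t=0ms: ALLOW
  req#4 t=0ms: DENY
  req#5 t=0ms: DENY
  req#6 t=0ms: DENY
  req#7 t=0ms: DENY
  req#8 t=0ms: DENY
  req#9 t=0ms: DENY
  req#10 t=0ms: DENY
  req#11 t=0ms: DENY
  req#12 t=2ms: ALLOW
  req#13 t=2ms: ALLOW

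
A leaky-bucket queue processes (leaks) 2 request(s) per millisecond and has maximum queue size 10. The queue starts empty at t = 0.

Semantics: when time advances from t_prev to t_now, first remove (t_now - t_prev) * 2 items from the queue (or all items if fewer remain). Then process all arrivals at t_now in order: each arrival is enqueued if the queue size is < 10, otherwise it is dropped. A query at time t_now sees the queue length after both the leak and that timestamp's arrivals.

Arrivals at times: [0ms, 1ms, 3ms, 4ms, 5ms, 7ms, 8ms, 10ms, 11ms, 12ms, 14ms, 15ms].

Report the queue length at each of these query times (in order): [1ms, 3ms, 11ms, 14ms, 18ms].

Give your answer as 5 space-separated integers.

Queue lengths at query times:
  query t=1ms: backlog = 1
  query t=3ms: backlog = 1
  query t=11ms: backlog = 1
  query t=14ms: backlog = 1
  query t=18ms: backlog = 0

Answer: 1 1 1 1 0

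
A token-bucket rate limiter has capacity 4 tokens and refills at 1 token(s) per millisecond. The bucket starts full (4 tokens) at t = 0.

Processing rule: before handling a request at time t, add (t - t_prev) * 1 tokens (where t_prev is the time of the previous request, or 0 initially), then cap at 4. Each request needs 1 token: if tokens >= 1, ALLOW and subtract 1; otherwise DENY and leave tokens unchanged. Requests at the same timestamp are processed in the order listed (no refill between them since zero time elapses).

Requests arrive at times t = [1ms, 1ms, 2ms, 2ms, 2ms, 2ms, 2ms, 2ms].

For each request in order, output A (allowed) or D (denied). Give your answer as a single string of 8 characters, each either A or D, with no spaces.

Simulating step by step:
  req#1 t=1ms: ALLOW
  req#2 t=1ms: ALLOW
  req#3 t=2ms: ALLOW
  req#4 t=2ms: ALLOW
  req#5 t=2ms: ALLOW
  req#6 t=2ms: DENY
  req#7 t=2ms: DENY
  req#8 t=2ms: DENY

Answer: AAAAADDD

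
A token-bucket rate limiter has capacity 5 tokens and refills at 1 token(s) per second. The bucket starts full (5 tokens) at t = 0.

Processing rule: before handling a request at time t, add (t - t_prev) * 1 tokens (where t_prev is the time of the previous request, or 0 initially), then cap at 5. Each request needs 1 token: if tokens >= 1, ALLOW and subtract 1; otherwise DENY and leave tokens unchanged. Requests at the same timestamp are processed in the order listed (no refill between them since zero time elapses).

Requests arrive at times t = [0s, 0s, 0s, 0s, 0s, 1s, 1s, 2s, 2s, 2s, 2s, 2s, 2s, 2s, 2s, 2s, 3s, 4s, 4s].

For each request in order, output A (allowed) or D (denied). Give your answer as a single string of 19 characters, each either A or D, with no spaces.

Simulating step by step:
  req#1 t=0s: ALLOW
  req#2 t=0s: ALLOW
  req#3 t=0s: ALLOW
  req#4 t=0s: ALLOW
  req#5 t=0s: ALLOW
  req#6 t=1s: ALLOW
  req#7 t=1s: DENY
  req#8 t=2s: ALLOW
  req#9 t=2s: DENY
  req#10 t=2s: DENY
  req#11 t=2s: DENY
  req#12 t=2s: DENY
  req#13 t=2s: DENY
  req#14 t=2s: DENY
  req#15 t=2s: DENY
  req#16 t=2s: DENY
  req#17 t=3s: ALLOW
  req#18 t=4s: ALLOW
  req#19 t=4s: DENY

Answer: AAAAAADADDDDDDDDAAD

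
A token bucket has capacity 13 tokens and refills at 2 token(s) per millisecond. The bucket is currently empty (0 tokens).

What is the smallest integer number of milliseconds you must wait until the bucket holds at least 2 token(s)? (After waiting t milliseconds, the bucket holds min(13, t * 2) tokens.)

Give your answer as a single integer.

Need t * 2 >= 2, so t >= 2/2.
Smallest integer t = ceil(2/2) = 1.

Answer: 1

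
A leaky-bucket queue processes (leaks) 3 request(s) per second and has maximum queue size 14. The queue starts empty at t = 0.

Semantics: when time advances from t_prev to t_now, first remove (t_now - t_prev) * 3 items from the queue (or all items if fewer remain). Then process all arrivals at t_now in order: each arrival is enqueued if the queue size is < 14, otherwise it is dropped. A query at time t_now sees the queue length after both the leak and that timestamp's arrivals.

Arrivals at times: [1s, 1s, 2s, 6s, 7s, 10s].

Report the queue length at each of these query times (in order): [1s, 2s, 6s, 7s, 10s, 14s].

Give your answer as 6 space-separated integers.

Answer: 2 1 1 1 1 0

Derivation:
Queue lengths at query times:
  query t=1s: backlog = 2
  query t=2s: backlog = 1
  query t=6s: backlog = 1
  query t=7s: backlog = 1
  query t=10s: backlog = 1
  query t=14s: backlog = 0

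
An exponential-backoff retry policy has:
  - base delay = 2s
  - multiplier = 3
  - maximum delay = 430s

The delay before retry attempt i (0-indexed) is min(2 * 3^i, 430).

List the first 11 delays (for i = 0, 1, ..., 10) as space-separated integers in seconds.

Computing each delay:
  i=0: min(2*3^0, 430) = 2
  i=1: min(2*3^1, 430) = 6
  i=2: min(2*3^2, 430) = 18
  i=3: min(2*3^3, 430) = 54
  i=4: min(2*3^4, 430) = 162
  i=5: min(2*3^5, 430) = 430
  i=6: min(2*3^6, 430) = 430
  i=7: min(2*3^7, 430) = 430
  i=8: min(2*3^8, 430) = 430
  i=9: min(2*3^9, 430) = 430
  i=10: min(2*3^10, 430) = 430

Answer: 2 6 18 54 162 430 430 430 430 430 430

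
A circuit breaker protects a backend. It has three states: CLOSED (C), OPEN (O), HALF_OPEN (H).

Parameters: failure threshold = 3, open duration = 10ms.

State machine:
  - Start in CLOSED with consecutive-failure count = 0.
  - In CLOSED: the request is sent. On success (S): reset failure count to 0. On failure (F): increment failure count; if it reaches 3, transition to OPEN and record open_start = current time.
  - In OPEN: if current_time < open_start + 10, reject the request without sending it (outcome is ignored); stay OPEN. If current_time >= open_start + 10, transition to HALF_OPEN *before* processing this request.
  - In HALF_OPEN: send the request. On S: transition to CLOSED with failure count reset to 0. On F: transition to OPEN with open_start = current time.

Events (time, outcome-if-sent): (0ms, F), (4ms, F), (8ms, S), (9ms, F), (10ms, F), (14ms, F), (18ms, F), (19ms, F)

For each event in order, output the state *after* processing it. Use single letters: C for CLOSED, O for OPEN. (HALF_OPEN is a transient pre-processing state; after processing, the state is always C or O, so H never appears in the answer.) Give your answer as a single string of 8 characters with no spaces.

State after each event:
  event#1 t=0ms outcome=F: state=CLOSED
  event#2 t=4ms outcome=F: state=CLOSED
  event#3 t=8ms outcome=S: state=CLOSED
  event#4 t=9ms outcome=F: state=CLOSED
  event#5 t=10ms outcome=F: state=CLOSED
  event#6 t=14ms outcome=F: state=OPEN
  event#7 t=18ms outcome=F: state=OPEN
  event#8 t=19ms outcome=F: state=OPEN

Answer: CCCCCOOO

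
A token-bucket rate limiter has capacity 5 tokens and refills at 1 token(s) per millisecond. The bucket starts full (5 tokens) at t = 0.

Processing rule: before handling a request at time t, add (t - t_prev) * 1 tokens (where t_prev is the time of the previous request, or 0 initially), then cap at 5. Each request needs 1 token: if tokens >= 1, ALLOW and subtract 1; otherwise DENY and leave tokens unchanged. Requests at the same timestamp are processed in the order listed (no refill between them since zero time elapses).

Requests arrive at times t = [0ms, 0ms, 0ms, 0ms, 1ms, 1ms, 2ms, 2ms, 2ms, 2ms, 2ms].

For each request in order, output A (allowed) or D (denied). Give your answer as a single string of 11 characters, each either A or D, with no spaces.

Simulating step by step:
  req#1 t=0ms: ALLOW
  req#2 t=0ms: ALLOW
  req#3 t=0ms: ALLOW
  req#4 t=0ms: ALLOW
  req#5 t=1ms: ALLOW
  req#6 t=1ms: ALLOW
  req#7 t=2ms: ALLOW
  req#8 t=2ms: DENY
  req#9 t=2ms: DENY
  req#10 t=2ms: DENY
  req#11 t=2ms: DENY

Answer: AAAAAAADDDD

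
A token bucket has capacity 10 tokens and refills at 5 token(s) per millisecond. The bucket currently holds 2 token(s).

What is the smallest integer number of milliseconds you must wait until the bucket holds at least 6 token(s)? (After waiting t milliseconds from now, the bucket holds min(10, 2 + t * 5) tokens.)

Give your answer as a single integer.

Answer: 1

Derivation:
Need 2 + t * 5 >= 6, so t >= 4/5.
Smallest integer t = ceil(4/5) = 1.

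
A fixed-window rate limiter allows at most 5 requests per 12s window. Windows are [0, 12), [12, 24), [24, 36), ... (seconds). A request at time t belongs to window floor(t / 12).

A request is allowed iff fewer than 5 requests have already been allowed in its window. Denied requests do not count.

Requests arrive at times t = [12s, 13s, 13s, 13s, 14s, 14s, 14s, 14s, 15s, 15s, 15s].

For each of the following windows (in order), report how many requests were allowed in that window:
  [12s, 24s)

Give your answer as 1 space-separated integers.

Processing requests:
  req#1 t=12s (window 1): ALLOW
  req#2 t=13s (window 1): ALLOW
  req#3 t=13s (window 1): ALLOW
  req#4 t=13s (window 1): ALLOW
  req#5 t=14s (window 1): ALLOW
  req#6 t=14s (window 1): DENY
  req#7 t=14s (window 1): DENY
  req#8 t=14s (window 1): DENY
  req#9 t=15s (window 1): DENY
  req#10 t=15s (window 1): DENY
  req#11 t=15s (window 1): DENY

Allowed counts by window: 5

Answer: 5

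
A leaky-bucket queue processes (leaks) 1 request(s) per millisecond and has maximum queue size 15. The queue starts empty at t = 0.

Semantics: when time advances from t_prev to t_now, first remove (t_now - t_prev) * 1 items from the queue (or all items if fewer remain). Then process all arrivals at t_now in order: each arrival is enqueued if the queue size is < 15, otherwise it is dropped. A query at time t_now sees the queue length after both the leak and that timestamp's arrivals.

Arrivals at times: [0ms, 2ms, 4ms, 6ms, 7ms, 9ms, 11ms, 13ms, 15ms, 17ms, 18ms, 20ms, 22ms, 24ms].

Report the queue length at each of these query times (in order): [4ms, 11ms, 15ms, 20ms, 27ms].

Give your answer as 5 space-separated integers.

Answer: 1 1 1 1 0

Derivation:
Queue lengths at query times:
  query t=4ms: backlog = 1
  query t=11ms: backlog = 1
  query t=15ms: backlog = 1
  query t=20ms: backlog = 1
  query t=27ms: backlog = 0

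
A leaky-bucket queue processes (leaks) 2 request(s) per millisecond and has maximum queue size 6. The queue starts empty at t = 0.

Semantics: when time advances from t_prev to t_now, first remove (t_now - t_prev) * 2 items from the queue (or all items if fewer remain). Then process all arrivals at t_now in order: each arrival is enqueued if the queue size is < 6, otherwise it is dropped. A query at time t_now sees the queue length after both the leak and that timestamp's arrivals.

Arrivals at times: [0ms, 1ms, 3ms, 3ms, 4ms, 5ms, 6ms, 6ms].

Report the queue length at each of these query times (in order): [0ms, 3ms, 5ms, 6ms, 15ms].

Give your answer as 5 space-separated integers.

Answer: 1 2 1 2 0

Derivation:
Queue lengths at query times:
  query t=0ms: backlog = 1
  query t=3ms: backlog = 2
  query t=5ms: backlog = 1
  query t=6ms: backlog = 2
  query t=15ms: backlog = 0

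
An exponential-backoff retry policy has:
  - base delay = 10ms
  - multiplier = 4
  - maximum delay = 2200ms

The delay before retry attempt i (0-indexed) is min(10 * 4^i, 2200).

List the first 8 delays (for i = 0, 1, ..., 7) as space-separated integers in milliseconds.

Answer: 10 40 160 640 2200 2200 2200 2200

Derivation:
Computing each delay:
  i=0: min(10*4^0, 2200) = 10
  i=1: min(10*4^1, 2200) = 40
  i=2: min(10*4^2, 2200) = 160
  i=3: min(10*4^3, 2200) = 640
  i=4: min(10*4^4, 2200) = 2200
  i=5: min(10*4^5, 2200) = 2200
  i=6: min(10*4^6, 2200) = 2200
  i=7: min(10*4^7, 2200) = 2200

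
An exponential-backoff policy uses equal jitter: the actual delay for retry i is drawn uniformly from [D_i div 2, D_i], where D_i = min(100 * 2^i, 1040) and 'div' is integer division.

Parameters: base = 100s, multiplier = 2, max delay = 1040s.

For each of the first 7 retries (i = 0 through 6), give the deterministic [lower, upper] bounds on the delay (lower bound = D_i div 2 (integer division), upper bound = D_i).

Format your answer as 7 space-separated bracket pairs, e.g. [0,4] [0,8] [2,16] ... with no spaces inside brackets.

Answer: [50,100] [100,200] [200,400] [400,800] [520,1040] [520,1040] [520,1040]

Derivation:
Computing bounds per retry:
  i=0: D_i=min(100*2^0,1040)=100, bounds=[50,100]
  i=1: D_i=min(100*2^1,1040)=200, bounds=[100,200]
  i=2: D_i=min(100*2^2,1040)=400, bounds=[200,400]
  i=3: D_i=min(100*2^3,1040)=800, bounds=[400,800]
  i=4: D_i=min(100*2^4,1040)=1040, bounds=[520,1040]
  i=5: D_i=min(100*2^5,1040)=1040, bounds=[520,1040]
  i=6: D_i=min(100*2^6,1040)=1040, bounds=[520,1040]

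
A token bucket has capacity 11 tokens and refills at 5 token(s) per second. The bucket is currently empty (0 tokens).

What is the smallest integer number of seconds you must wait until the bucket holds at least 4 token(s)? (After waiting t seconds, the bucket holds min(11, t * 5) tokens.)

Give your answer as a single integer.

Need t * 5 >= 4, so t >= 4/5.
Smallest integer t = ceil(4/5) = 1.

Answer: 1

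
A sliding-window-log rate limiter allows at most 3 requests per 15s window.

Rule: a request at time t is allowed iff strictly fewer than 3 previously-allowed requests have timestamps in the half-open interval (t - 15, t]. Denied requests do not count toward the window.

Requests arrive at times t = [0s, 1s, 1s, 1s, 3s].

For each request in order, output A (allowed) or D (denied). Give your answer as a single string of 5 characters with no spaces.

Answer: AAADD

Derivation:
Tracking allowed requests in the window:
  req#1 t=0s: ALLOW
  req#2 t=1s: ALLOW
  req#3 t=1s: ALLOW
  req#4 t=1s: DENY
  req#5 t=3s: DENY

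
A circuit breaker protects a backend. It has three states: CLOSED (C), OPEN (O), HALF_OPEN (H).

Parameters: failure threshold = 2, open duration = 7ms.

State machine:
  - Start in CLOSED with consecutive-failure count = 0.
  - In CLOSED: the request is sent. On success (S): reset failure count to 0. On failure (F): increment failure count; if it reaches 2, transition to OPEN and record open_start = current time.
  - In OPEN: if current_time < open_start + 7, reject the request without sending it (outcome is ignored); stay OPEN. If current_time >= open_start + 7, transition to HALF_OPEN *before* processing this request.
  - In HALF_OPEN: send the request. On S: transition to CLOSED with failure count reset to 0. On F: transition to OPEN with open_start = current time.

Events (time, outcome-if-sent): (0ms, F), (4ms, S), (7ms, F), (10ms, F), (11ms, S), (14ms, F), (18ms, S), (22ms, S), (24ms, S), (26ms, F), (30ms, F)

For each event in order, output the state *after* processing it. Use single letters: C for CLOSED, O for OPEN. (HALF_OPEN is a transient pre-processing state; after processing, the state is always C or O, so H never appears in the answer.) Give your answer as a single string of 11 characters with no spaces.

Answer: CCCOOOCCCCO

Derivation:
State after each event:
  event#1 t=0ms outcome=F: state=CLOSED
  event#2 t=4ms outcome=S: state=CLOSED
  event#3 t=7ms outcome=F: state=CLOSED
  event#4 t=10ms outcome=F: state=OPEN
  event#5 t=11ms outcome=S: state=OPEN
  event#6 t=14ms outcome=F: state=OPEN
  event#7 t=18ms outcome=S: state=CLOSED
  event#8 t=22ms outcome=S: state=CLOSED
  event#9 t=24ms outcome=S: state=CLOSED
  event#10 t=26ms outcome=F: state=CLOSED
  event#11 t=30ms outcome=F: state=OPEN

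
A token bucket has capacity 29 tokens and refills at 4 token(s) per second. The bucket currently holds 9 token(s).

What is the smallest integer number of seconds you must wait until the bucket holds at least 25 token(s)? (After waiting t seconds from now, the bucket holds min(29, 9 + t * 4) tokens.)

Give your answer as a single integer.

Need 9 + t * 4 >= 25, so t >= 16/4.
Smallest integer t = ceil(16/4) = 4.

Answer: 4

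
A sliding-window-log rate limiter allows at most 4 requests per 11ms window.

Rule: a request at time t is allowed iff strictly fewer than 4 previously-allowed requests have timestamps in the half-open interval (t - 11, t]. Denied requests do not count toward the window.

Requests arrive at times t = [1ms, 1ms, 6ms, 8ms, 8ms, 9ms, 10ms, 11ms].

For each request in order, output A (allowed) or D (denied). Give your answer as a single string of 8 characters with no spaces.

Answer: AAAADDDD

Derivation:
Tracking allowed requests in the window:
  req#1 t=1ms: ALLOW
  req#2 t=1ms: ALLOW
  req#3 t=6ms: ALLOW
  req#4 t=8ms: ALLOW
  req#5 t=8ms: DENY
  req#6 t=9ms: DENY
  req#7 t=10ms: DENY
  req#8 t=11ms: DENY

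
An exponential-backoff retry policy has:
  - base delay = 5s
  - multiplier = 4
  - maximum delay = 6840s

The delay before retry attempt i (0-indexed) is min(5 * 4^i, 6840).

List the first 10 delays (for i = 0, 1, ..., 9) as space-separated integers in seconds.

Computing each delay:
  i=0: min(5*4^0, 6840) = 5
  i=1: min(5*4^1, 6840) = 20
  i=2: min(5*4^2, 6840) = 80
  i=3: min(5*4^3, 6840) = 320
  i=4: min(5*4^4, 6840) = 1280
  i=5: min(5*4^5, 6840) = 5120
  i=6: min(5*4^6, 6840) = 6840
  i=7: min(5*4^7, 6840) = 6840
  i=8: min(5*4^8, 6840) = 6840
  i=9: min(5*4^9, 6840) = 6840

Answer: 5 20 80 320 1280 5120 6840 6840 6840 6840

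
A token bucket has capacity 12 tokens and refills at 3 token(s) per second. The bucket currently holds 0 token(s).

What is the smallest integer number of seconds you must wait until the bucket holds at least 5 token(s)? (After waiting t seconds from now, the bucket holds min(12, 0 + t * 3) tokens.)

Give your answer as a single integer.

Need 0 + t * 3 >= 5, so t >= 5/3.
Smallest integer t = ceil(5/3) = 2.

Answer: 2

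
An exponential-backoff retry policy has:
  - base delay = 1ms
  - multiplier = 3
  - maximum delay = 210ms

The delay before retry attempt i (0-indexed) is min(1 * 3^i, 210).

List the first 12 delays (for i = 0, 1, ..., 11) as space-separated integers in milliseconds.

Answer: 1 3 9 27 81 210 210 210 210 210 210 210

Derivation:
Computing each delay:
  i=0: min(1*3^0, 210) = 1
  i=1: min(1*3^1, 210) = 3
  i=2: min(1*3^2, 210) = 9
  i=3: min(1*3^3, 210) = 27
  i=4: min(1*3^4, 210) = 81
  i=5: min(1*3^5, 210) = 210
  i=6: min(1*3^6, 210) = 210
  i=7: min(1*3^7, 210) = 210
  i=8: min(1*3^8, 210) = 210
  i=9: min(1*3^9, 210) = 210
  i=10: min(1*3^10, 210) = 210
  i=11: min(1*3^11, 210) = 210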